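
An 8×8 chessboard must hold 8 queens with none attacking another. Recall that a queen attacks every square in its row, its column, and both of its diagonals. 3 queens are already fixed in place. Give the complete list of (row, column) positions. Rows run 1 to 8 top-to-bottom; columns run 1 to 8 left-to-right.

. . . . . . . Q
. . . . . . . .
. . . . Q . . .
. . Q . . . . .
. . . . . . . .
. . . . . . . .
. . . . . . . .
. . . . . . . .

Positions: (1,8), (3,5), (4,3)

(1,8) (2,2) (3,5) (4,3) (5,1) (6,7) (7,4) (8,6)

Row 2: attacked by (1,8)→{7,8}; (3,5)→{4,5,6}; (4,3)→{1,3,5}. Safe: 2. Place at column 2.
Row 5: attacked by (1,8)→{4,8}; (2,2)→{2,5}; (3,5)→{3,5,7}; (4,3)→{2,3,4}. Safe: 1, 6. Place at column 1.
Row 6: attacked by (1,8)→{3,8}; (2,2)→{2,6}; (3,5)→{2,5,8}; (4,3)→{1,3,5}; (5,1)→{1,2}. Safe: 4, 7. Place at column 7.
Row 7: attacked by (1,8)→{2,8}; (2,2)→{2,7}; (3,5)→{1,5}; (4,3)→{3,6}; (5,1)→{1,3}; (6,7)→{6,7,8}. Safe: 4. Place at column 4.
Row 8: attacked by (1,8)→{1,8}; (2,2)→{2,8}; (3,5)→{5}; (4,3)→{3,7}; (5,1)→{1,4}; (6,7)→{5,7}; (7,4)→{3,4,5}. Safe: 6. Place at column 6.
Columns [8, 2, 5, 3, 1, 7, 4, 6], r−c [-7, 0, -2, 1, 4, -1, 3, 2], r+c [9, 4, 8, 7, 6, 13, 11, 14] are all distinct, so no two queens attack.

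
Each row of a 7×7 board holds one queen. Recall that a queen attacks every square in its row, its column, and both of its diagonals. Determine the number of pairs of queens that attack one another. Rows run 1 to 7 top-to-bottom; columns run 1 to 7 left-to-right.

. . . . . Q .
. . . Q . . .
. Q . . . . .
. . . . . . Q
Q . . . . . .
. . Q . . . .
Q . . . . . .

Same column: (5,1)–(7,1) (column 1).
Same diagonal: (2,4)–(5,1) (|2−5| = |4−1| = 3).
Total attacking pairs: 2.

2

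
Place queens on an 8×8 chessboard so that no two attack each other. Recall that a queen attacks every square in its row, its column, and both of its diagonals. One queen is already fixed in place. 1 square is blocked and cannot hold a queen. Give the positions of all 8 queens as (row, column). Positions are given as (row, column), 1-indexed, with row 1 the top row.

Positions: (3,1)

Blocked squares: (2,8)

(1,6) (2,3) (3,1) (4,7) (5,5) (6,8) (7,2) (8,4)

Row 1: attacked by (3,1)→{1,3}. Safe: 2, 4, 5, 6, 7, 8. Place at column 6.
Row 2: attacked by (1,6)→{5,6,7}; (3,1)→{1,2}. Blocked: 8. Safe: 3, 4. Place at column 3.
Row 4: attacked by (1,6)→{3,6}; (2,3)→{1,3,5}; (3,1)→{1,2}. Safe: 4, 7, 8. Place at column 7.
Row 5: attacked by (1,6)→{2,6}; (2,3)→{3,6}; (3,1)→{1,3}; (4,7)→{6,7,8}. Safe: 4, 5. Place at column 5.
Row 6: attacked by (1,6)→{1,6}; (2,3)→{3,7}; (3,1)→{1,4}; (4,7)→{5,7}; (5,5)→{4,5,6}. Safe: 2, 8. Place at column 8.
Row 7: attacked by (1,6)→{6}; (2,3)→{3,8}; (3,1)→{1,5}; (4,7)→{4,7}; (5,5)→{3,5,7}; (6,8)→{7,8}. Safe: 2. Place at column 2.
Row 8: attacked by (1,6)→{6}; (2,3)→{3}; (3,1)→{1,6}; (4,7)→{3,7}; (5,5)→{2,5,8}; (6,8)→{6,8}; (7,2)→{1,2,3}. Safe: 4. Place at column 4.
Columns [6, 3, 1, 7, 5, 8, 2, 4], r−c [-5, -1, 2, -3, 0, -2, 5, 4], r+c [7, 5, 4, 11, 10, 14, 9, 12] are all distinct, so no two queens attack.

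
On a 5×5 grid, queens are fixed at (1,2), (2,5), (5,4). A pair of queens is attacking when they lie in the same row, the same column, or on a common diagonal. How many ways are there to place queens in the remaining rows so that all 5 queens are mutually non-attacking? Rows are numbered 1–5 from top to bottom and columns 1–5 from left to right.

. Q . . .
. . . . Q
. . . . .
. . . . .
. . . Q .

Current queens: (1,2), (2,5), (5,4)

1

Branch on row 3: col 1 → 0; col 3 → 1.
Sum: 0 + 1 = 1.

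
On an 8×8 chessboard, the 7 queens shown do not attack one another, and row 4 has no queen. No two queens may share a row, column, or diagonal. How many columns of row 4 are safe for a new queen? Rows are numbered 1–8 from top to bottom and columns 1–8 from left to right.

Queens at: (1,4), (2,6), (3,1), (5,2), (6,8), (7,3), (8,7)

(1,4) attacks row 4 at column 4 and diagonals 1, 7.
(2,6) attacks row 4 at column 6 and diagonals 4, 8.
(3,1) attacks row 4 at column 1 and diagonals 2.
(5,2) attacks row 4 at column 2 and diagonals 1, 3.
(6,8) attacks row 4 at column 8 and diagonals 6.
(7,3) attacks row 4 at column 3 and diagonals 6.
(8,7) attacks row 4 at column 7 and diagonals 3.
Attacked columns: {1, 2, 3, 4, 6, 7, 8}. Safe: {5}.

1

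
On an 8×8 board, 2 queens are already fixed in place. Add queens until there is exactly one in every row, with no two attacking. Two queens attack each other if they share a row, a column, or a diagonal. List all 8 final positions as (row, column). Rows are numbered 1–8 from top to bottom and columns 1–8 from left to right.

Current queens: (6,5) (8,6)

(1,8) (2,2) (3,4) (4,1) (5,7) (6,5) (7,3) (8,6)

Row 1: attacked by (6,5)→{5}; (8,6)→{6}. Safe: 1, 2, 3, 4, 7, 8. Place at column 8.
Row 2: attacked by (1,8)→{7,8}; (6,5)→{1,5}; (8,6)→{6}. Safe: 2, 3, 4. Place at column 2.
Row 3: attacked by (1,8)→{6,8}; (2,2)→{1,2,3}; (6,5)→{2,5,8}; (8,6)→{1,6}. Safe: 4, 7. Place at column 4.
Row 4: attacked by (1,8)→{5,8}; (2,2)→{2,4}; (3,4)→{3,4,5}; (6,5)→{3,5,7}; (8,6)→{2,6}. Safe: 1. Place at column 1.
Row 5: attacked by (1,8)→{4,8}; (2,2)→{2,5}; (3,4)→{2,4,6}; (4,1)→{1,2}; (6,5)→{4,5,6}; (8,6)→{3,6}. Safe: 7. Place at column 7.
Row 7: attacked by (1,8)→{2,8}; (2,2)→{2,7}; (3,4)→{4,8}; (4,1)→{1,4}; (5,7)→{5,7}; (6,5)→{4,5,6}; (8,6)→{5,6,7}. Safe: 3. Place at column 3.
Columns [8, 2, 4, 1, 7, 5, 3, 6], r−c [-7, 0, -1, 3, -2, 1, 4, 2], r+c [9, 4, 7, 5, 12, 11, 10, 14] are all distinct, so no two queens attack.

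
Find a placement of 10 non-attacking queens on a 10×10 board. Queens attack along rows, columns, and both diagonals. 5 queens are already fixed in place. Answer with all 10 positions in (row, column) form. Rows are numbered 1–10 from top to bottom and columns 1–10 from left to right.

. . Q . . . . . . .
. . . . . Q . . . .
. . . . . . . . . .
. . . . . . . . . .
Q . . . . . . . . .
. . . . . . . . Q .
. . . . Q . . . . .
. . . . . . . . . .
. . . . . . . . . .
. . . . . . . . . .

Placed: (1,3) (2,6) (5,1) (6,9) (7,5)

(1,3) (2,6) (3,2) (4,10) (5,1) (6,9) (7,5) (8,8) (9,4) (10,7)

Row 3: attacked by (1,3)→{1,3,5}; (2,6)→{5,6,7}; (5,1)→{1,3}; (6,9)→{6,9}; (7,5)→{1,5,9}. Safe: 2, 4, 8, 10. Place at column 2.
Row 4: attacked by (1,3)→{3,6}; (2,6)→{4,6,8}; (3,2)→{1,2,3}; (5,1)→{1,2}; (6,9)→{7,9}; (7,5)→{2,5,8}. Safe: 10. Place at column 10.
Row 8: attacked by (1,3)→{3,10}; (2,6)→{6}; (3,2)→{2,7}; (4,10)→{6,10}; (5,1)→{1,4}; (6,9)→{7,9}; (7,5)→{4,5,6}. Safe: 8. Place at column 8.
Row 9: attacked by (1,3)→{3}; (2,6)→{6}; (3,2)→{2,8}; (4,10)→{5,10}; (5,1)→{1,5}; (6,9)→{6,9}; (7,5)→{3,5,7}; (8,8)→{7,8,9}. Safe: 4. Place at column 4.
Row 10: attacked by (1,3)→{3}; (2,6)→{6}; (3,2)→{2,9}; (4,10)→{4,10}; (5,1)→{1,6}; (6,9)→{5,9}; (7,5)→{2,5,8}; (8,8)→{6,8,10}; (9,4)→{3,4,5}. Safe: 7. Place at column 7.
Columns [3, 6, 2, 10, 1, 9, 5, 8, 4, 7], r−c [-2, -4, 1, -6, 4, -3, 2, 0, 5, 3], r+c [4, 8, 5, 14, 6, 15, 12, 16, 13, 17] are all distinct, so no two queens attack.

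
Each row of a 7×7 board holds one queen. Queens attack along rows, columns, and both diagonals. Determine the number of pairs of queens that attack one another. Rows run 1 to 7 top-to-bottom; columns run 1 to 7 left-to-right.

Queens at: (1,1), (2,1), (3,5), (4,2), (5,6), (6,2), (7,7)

4

Same column: (1,1)–(2,1) (column 1); (4,2)–(6,2) (column 2).
Same diagonal: (1,1)–(7,7) (|1−7| = |1−7| = 6); (3,5)–(6,2) (|3−6| = |5−2| = 3).
Total attacking pairs: 4.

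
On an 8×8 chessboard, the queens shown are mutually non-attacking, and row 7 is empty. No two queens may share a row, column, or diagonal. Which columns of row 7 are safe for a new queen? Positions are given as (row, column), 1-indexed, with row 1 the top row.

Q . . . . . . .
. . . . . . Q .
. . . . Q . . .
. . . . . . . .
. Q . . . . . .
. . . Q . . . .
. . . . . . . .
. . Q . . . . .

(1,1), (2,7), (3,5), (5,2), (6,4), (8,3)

(1,1) attacks row 7 at column 1 and diagonals 7.
(2,7) attacks row 7 at column 7 and diagonals 2.
(3,5) attacks row 7 at column 5 and diagonals 1.
(5,2) attacks row 7 at column 2 and diagonals 4.
(6,4) attacks row 7 at column 4 and diagonals 3, 5.
(8,3) attacks row 7 at column 3 and diagonals 2, 4.
Attacked columns: {1, 2, 3, 4, 5, 7}. Safe: {6, 8}.

columns 6, 8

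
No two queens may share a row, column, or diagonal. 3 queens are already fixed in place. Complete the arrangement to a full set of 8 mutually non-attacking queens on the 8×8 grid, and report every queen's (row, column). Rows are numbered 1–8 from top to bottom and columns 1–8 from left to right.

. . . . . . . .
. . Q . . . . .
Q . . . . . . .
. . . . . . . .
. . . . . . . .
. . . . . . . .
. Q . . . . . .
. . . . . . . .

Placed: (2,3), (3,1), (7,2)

(1,7) (2,3) (3,1) (4,6) (5,8) (6,5) (7,2) (8,4)

Row 1: attacked by (2,3)→{2,3,4}; (3,1)→{1,3}; (7,2)→{2,8}. Safe: 5, 6, 7. Place at column 7.
Row 4: attacked by (1,7)→{4,7}; (2,3)→{1,3,5}; (3,1)→{1,2}; (7,2)→{2,5}. Safe: 6, 8. Place at column 6.
Row 5: attacked by (1,7)→{3,7}; (2,3)→{3,6}; (3,1)→{1,3}; (4,6)→{5,6,7}; (7,2)→{2,4}. Safe: 8. Place at column 8.
Row 6: attacked by (1,7)→{2,7}; (2,3)→{3,7}; (3,1)→{1,4}; (4,6)→{4,6,8}; (5,8)→{7,8}; (7,2)→{1,2,3}. Safe: 5. Place at column 5.
Row 8: attacked by (1,7)→{7}; (2,3)→{3}; (3,1)→{1,6}; (4,6)→{2,6}; (5,8)→{5,8}; (6,5)→{3,5,7}; (7,2)→{1,2,3}. Safe: 4. Place at column 4.
Columns [7, 3, 1, 6, 8, 5, 2, 4], r−c [-6, -1, 2, -2, -3, 1, 5, 4], r+c [8, 5, 4, 10, 13, 11, 9, 12] are all distinct, so no two queens attack.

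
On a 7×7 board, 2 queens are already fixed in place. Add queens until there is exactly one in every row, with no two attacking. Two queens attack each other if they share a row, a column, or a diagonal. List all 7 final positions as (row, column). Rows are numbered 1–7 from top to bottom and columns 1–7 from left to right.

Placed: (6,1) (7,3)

(1,5) (2,7) (3,2) (4,4) (5,6) (6,1) (7,3)

Row 1: attacked by (6,1)→{1,6}; (7,3)→{3}. Safe: 2, 4, 5, 7. Place at column 5.
Row 2: attacked by (1,5)→{4,5,6}; (6,1)→{1,5}; (7,3)→{3}. Safe: 2, 7. Place at column 7.
Row 3: attacked by (1,5)→{3,5,7}; (2,7)→{6,7}; (6,1)→{1,4}; (7,3)→{3,7}. Safe: 2. Place at column 2.
Row 4: attacked by (1,5)→{2,5}; (2,7)→{5,7}; (3,2)→{1,2,3}; (6,1)→{1,3}; (7,3)→{3,6}. Safe: 4. Place at column 4.
Row 5: attacked by (1,5)→{1,5}; (2,7)→{4,7}; (3,2)→{2,4}; (4,4)→{3,4,5}; (6,1)→{1,2}; (7,3)→{1,3,5}. Safe: 6. Place at column 6.
Columns [5, 7, 2, 4, 6, 1, 3], r−c [-4, -5, 1, 0, -1, 5, 4], r+c [6, 9, 5, 8, 11, 7, 10] are all distinct, so no two queens attack.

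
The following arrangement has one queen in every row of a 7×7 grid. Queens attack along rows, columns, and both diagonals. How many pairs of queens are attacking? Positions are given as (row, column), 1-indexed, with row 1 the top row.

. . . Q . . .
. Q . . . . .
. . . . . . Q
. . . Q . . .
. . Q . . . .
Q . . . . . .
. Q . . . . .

5

Same column: (1,4)–(4,4) (column 4); (2,2)–(7,2) (column 2).
Same diagonal: (2,2)–(4,4) (|2−4| = |2−4| = 2); (4,4)–(5,3) (|4−5| = |4−3| = 1); (6,1)–(7,2) (|6−7| = |1−2| = 1).
Total attacking pairs: 5.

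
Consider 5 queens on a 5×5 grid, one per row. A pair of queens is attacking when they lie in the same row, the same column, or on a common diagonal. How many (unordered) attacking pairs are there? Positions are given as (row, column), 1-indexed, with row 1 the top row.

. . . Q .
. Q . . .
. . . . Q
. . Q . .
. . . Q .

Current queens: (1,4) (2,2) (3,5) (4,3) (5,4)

2

Same column: (1,4)–(5,4) (column 4).
Same diagonal: (4,3)–(5,4) (|4−5| = |3−4| = 1).
Total attacking pairs: 2.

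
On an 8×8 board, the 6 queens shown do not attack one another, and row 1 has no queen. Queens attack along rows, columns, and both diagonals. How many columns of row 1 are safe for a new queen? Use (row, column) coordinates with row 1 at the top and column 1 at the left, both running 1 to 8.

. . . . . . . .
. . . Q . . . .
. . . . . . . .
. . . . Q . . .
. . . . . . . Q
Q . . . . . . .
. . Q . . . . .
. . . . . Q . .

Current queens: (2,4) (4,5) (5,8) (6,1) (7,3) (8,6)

1

(2,4) attacks row 1 at column 4 and diagonals 3, 5.
(4,5) attacks row 1 at column 5 and diagonals 2, 8.
(5,8) attacks row 1 at column 8 and diagonals 4.
(6,1) attacks row 1 at column 1 and diagonals 6.
(7,3) attacks row 1 at column 3.
(8,6) attacks row 1 at column 6.
Attacked columns: {1, 2, 3, 4, 5, 6, 8}. Safe: {7}.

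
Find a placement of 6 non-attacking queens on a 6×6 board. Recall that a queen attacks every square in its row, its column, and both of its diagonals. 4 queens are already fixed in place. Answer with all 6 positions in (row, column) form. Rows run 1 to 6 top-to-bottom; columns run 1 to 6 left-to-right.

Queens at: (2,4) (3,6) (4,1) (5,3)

Row 1: attacked by (2,4)→{3,4,5}; (3,6)→{4,6}; (4,1)→{1,4}; (5,3)→{3}. Safe: 2. Place at column 2.
Row 6: attacked by (1,2)→{2}; (2,4)→{4}; (3,6)→{3,6}; (4,1)→{1,3}; (5,3)→{2,3,4}. Safe: 5. Place at column 5.
Columns [2, 4, 6, 1, 3, 5], r−c [-1, -2, -3, 3, 2, 1], r+c [3, 6, 9, 5, 8, 11] are all distinct, so no two queens attack.

(1,2) (2,4) (3,6) (4,1) (5,3) (6,5)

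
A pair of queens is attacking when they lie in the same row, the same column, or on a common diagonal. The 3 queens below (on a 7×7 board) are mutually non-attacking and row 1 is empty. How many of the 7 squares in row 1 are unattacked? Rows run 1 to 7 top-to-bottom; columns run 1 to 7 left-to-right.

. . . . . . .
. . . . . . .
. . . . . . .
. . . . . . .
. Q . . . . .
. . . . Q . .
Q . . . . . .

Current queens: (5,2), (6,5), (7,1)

(5,2) attacks row 1 at column 2 and diagonals 6.
(6,5) attacks row 1 at column 5.
(7,1) attacks row 1 at column 1 and diagonals 7.
Attacked columns: {1, 2, 5, 6, 7}. Safe: {3, 4}.

2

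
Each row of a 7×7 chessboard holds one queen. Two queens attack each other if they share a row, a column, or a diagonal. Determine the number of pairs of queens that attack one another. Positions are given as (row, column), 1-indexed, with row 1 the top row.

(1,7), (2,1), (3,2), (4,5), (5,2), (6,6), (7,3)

Same column: (3,2)–(5,2) (column 2).
Same diagonal: (2,1)–(3,2) (|2−3| = |1−2| = 1).
Total attacking pairs: 2.

2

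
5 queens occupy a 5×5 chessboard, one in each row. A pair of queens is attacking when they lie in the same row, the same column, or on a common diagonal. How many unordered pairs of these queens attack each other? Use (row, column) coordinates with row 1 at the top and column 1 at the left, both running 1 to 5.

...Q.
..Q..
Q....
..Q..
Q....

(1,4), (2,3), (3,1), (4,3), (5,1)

3

Same column: (2,3)–(4,3) (column 3); (3,1)–(5,1) (column 1).
Same diagonal: (1,4)–(2,3) (|1−2| = |4−3| = 1).
Total attacking pairs: 3.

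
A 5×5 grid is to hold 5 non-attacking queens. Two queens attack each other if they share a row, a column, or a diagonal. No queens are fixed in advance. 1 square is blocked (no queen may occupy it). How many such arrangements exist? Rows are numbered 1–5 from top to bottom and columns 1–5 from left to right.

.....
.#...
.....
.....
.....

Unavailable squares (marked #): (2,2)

8

Branch on row 1: col 1 → 2; col 2 → 2; col 3 → 2; col 4 → 1; col 5 → 1.
Sum: 2 + 2 + 2 + 1 + 1 = 8.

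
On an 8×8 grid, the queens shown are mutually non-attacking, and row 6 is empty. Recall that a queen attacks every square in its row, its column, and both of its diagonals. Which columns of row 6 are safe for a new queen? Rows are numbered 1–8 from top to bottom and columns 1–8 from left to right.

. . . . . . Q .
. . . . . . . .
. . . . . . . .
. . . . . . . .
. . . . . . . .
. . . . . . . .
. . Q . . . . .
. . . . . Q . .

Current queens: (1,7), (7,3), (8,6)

(1,7) attacks row 6 at column 7 and diagonals 2.
(7,3) attacks row 6 at column 3 and diagonals 2, 4.
(8,6) attacks row 6 at column 6 and diagonals 4, 8.
Attacked columns: {2, 3, 4, 6, 7, 8}. Safe: {1, 5}.

columns 1, 5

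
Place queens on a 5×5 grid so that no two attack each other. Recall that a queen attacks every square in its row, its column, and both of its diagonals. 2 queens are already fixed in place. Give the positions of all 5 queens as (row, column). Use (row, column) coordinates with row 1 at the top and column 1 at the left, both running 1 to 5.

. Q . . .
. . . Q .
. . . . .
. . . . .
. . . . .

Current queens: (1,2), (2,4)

Row 3: attacked by (1,2)→{2,4}; (2,4)→{3,4,5}. Safe: 1. Place at column 1.
Row 4: attacked by (1,2)→{2,5}; (2,4)→{2,4}; (3,1)→{1,2}. Safe: 3. Place at column 3.
Row 5: attacked by (1,2)→{2}; (2,4)→{1,4}; (3,1)→{1,3}; (4,3)→{2,3,4}. Safe: 5. Place at column 5.
Columns [2, 4, 1, 3, 5], r−c [-1, -2, 2, 1, 0], r+c [3, 6, 4, 7, 10] are all distinct, so no two queens attack.

(1,2) (2,4) (3,1) (4,3) (5,5)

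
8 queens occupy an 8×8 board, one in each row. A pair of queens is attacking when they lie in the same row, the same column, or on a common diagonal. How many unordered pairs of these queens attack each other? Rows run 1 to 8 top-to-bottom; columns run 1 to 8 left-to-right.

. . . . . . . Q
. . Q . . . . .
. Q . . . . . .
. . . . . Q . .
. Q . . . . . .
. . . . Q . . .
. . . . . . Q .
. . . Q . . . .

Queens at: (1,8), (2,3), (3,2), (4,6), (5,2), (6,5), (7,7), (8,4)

3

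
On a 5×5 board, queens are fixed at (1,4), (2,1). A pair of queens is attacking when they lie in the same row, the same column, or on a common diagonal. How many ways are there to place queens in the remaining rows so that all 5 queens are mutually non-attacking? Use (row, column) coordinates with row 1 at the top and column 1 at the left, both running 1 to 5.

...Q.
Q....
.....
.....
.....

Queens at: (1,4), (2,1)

1

Branch on row 3: col 3 → 1; col 5 → 0.
Sum: 1 + 0 = 1.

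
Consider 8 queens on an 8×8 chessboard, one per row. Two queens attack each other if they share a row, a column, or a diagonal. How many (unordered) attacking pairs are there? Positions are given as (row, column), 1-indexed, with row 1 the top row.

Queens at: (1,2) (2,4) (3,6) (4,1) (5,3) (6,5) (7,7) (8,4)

Same column: (2,4)–(8,4) (column 4).
Total attacking pairs: 1.

1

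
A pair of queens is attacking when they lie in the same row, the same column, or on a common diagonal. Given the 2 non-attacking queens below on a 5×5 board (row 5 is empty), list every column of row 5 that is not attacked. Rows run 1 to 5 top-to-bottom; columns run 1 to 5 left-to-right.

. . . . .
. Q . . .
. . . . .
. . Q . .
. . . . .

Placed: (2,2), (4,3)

columns 1

(2,2) attacks row 5 at column 2 and diagonals 5.
(4,3) attacks row 5 at column 3 and diagonals 2, 4.
Attacked columns: {2, 3, 4, 5}. Safe: {1}.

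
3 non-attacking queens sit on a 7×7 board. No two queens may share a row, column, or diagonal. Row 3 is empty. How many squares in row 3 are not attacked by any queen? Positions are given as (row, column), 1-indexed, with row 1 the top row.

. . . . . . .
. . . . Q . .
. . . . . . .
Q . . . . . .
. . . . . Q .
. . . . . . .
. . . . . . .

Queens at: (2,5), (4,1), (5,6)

2

(2,5) attacks row 3 at column 5 and diagonals 4, 6.
(4,1) attacks row 3 at column 1 and diagonals 2.
(5,6) attacks row 3 at column 6 and diagonals 4.
Attacked columns: {1, 2, 4, 5, 6}. Safe: {3, 7}.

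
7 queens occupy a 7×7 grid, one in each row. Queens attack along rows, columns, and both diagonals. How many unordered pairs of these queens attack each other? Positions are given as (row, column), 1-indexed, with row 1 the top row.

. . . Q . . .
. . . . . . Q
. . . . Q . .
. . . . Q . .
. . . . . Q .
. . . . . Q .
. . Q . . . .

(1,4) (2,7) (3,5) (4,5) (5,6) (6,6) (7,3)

4

Same column: (3,5)–(4,5) (column 5); (5,6)–(6,6) (column 6).
Same diagonal: (2,7)–(4,5) (|2−4| = |7−5| = 2); (4,5)–(5,6) (|4−5| = |5−6| = 1).
Total attacking pairs: 4.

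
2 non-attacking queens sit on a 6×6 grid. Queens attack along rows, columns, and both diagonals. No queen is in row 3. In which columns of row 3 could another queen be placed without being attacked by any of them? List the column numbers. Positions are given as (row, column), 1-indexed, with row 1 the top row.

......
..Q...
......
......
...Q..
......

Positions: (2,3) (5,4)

(2,3) attacks row 3 at column 3 and diagonals 2, 4.
(5,4) attacks row 3 at column 4 and diagonals 2, 6.
Attacked columns: {2, 3, 4, 6}. Safe: {1, 5}.

columns 1, 5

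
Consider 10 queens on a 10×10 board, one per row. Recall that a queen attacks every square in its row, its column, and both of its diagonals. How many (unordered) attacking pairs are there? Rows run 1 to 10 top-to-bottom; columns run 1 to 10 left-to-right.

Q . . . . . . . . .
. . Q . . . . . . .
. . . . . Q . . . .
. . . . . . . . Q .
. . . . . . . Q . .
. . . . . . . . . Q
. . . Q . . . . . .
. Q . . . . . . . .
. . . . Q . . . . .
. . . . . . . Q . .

Same column: (5,8)–(10,8) (column 8).
Same diagonal: (3,6)–(5,8) (|3−5| = |6−8| = 2); (4,9)–(5,8) (|4−5| = |9−8| = 1).
Total attacking pairs: 3.

3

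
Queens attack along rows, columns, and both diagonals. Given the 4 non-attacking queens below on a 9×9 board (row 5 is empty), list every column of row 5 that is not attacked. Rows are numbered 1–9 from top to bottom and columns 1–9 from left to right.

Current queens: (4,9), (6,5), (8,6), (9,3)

(4,9) attacks row 5 at column 9 and diagonals 8.
(6,5) attacks row 5 at column 5 and diagonals 4, 6.
(8,6) attacks row 5 at column 6 and diagonals 3, 9.
(9,3) attacks row 5 at column 3 and diagonals 7.
Attacked columns: {3, 4, 5, 6, 7, 8, 9}. Safe: {1, 2}.

columns 1, 2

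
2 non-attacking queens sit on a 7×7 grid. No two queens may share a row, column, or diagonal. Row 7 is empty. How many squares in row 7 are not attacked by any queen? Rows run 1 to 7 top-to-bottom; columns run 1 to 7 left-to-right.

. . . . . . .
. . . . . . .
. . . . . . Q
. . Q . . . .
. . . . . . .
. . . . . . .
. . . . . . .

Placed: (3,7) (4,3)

(3,7) attacks row 7 at column 7 and diagonals 3.
(4,3) attacks row 7 at column 3 and diagonals 6.
Attacked columns: {3, 6, 7}. Safe: {1, 2, 4, 5}.

4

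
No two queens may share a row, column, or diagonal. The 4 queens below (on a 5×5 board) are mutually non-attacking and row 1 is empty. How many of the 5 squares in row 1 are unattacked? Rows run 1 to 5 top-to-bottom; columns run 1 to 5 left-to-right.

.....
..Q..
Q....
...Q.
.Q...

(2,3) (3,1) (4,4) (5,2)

(2,3) attacks row 1 at column 3 and diagonals 2, 4.
(3,1) attacks row 1 at column 1 and diagonals 3.
(4,4) attacks row 1 at column 4 and diagonals 1.
(5,2) attacks row 1 at column 2.
Attacked columns: {1, 2, 3, 4}. Safe: {5}.

1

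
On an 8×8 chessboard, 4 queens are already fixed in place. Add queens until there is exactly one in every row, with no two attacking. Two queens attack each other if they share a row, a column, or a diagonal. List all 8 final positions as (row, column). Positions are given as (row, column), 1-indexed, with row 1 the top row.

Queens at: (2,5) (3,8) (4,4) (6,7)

Row 1: attacked by (2,5)→{4,5,6}; (3,8)→{6,8}; (4,4)→{1,4,7}; (6,7)→{2,7}. Safe: 3. Place at column 3.
Row 5: attacked by (1,3)→{3,7}; (2,5)→{2,5,8}; (3,8)→{6,8}; (4,4)→{3,4,5}; (6,7)→{6,7,8}. Safe: 1. Place at column 1.
Row 7: attacked by (1,3)→{3}; (2,5)→{5}; (3,8)→{4,8}; (4,4)→{1,4,7}; (5,1)→{1,3}; (6,7)→{6,7,8}. Safe: 2. Place at column 2.
Row 8: attacked by (1,3)→{3}; (2,5)→{5}; (3,8)→{3,8}; (4,4)→{4,8}; (5,1)→{1,4}; (6,7)→{5,7}; (7,2)→{1,2,3}. Safe: 6. Place at column 6.
Columns [3, 5, 8, 4, 1, 7, 2, 6], r−c [-2, -3, -5, 0, 4, -1, 5, 2], r+c [4, 7, 11, 8, 6, 13, 9, 14] are all distinct, so no two queens attack.

(1,3) (2,5) (3,8) (4,4) (5,1) (6,7) (7,2) (8,6)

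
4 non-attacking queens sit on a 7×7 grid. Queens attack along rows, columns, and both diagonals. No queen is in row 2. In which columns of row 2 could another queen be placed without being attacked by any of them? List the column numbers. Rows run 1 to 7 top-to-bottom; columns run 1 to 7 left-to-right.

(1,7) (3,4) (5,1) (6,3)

(1,7) attacks row 2 at column 7 and diagonals 6.
(3,4) attacks row 2 at column 4 and diagonals 3, 5.
(5,1) attacks row 2 at column 1 and diagonals 4.
(6,3) attacks row 2 at column 3 and diagonals 7.
Attacked columns: {1, 3, 4, 5, 6, 7}. Safe: {2}.

columns 2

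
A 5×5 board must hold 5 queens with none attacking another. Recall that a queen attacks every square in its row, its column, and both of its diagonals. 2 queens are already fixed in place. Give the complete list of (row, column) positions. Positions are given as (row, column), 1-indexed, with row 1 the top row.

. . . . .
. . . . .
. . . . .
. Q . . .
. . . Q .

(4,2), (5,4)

Row 1: attacked by (4,2)→{2,5}; (5,4)→{4}. Safe: 1, 3. Place at column 1.
Row 2: attacked by (1,1)→{1,2}; (4,2)→{2,4}; (5,4)→{1,4}. Safe: 3, 5. Place at column 3.
Row 3: attacked by (1,1)→{1,3}; (2,3)→{2,3,4}; (4,2)→{1,2,3}; (5,4)→{2,4}. Safe: 5. Place at column 5.
Columns [1, 3, 5, 2, 4], r−c [0, -1, -2, 2, 1], r+c [2, 5, 8, 6, 9] are all distinct, so no two queens attack.

(1,1) (2,3) (3,5) (4,2) (5,4)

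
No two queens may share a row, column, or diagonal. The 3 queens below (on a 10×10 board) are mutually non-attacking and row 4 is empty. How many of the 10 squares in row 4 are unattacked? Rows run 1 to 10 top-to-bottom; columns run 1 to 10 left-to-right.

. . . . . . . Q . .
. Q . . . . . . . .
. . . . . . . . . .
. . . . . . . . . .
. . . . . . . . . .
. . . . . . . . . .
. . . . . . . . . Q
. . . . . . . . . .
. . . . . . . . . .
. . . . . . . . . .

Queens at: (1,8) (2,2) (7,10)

(1,8) attacks row 4 at column 8 and diagonals 5.
(2,2) attacks row 4 at column 2 and diagonals 4.
(7,10) attacks row 4 at column 10 and diagonals 7.
Attacked columns: {2, 4, 5, 7, 8, 10}. Safe: {1, 3, 6, 9}.

4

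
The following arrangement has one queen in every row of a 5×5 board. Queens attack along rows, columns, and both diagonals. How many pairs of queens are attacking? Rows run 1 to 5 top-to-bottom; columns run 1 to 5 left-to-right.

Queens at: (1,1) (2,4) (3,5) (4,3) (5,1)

3

Same column: (1,1)–(5,1) (column 1).
Same diagonal: (2,4)–(3,5) (|2−3| = |4−5| = 1); (2,4)–(5,1) (|2−5| = |4−1| = 3).
Total attacking pairs: 3.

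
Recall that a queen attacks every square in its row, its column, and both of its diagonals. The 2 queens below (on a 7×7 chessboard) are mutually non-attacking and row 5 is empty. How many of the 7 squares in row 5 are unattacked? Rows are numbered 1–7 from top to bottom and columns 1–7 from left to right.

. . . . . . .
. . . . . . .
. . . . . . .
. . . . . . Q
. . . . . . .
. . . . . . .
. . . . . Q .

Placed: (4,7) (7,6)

(4,7) attacks row 5 at column 7 and diagonals 6.
(7,6) attacks row 5 at column 6 and diagonals 4.
Attacked columns: {4, 6, 7}. Safe: {1, 2, 3, 5}.

4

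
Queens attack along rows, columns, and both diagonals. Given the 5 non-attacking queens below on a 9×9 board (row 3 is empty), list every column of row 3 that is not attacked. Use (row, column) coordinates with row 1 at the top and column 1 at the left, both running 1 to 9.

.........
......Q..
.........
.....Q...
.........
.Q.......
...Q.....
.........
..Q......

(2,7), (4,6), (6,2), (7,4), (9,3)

columns 1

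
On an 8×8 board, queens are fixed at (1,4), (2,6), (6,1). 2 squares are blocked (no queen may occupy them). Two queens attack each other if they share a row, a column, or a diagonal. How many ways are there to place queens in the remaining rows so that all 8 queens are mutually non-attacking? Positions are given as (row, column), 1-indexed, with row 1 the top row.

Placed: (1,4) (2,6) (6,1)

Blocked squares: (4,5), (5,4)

1

Branch on row 3: col 3 → 0; col 8 → 1.
Sum: 0 + 1 = 1.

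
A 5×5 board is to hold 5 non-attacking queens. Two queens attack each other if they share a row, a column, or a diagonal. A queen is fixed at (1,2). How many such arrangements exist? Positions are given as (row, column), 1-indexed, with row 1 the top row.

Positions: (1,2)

Branch on row 2: col 4 → 1; col 5 → 1.
Sum: 1 + 1 = 2.

2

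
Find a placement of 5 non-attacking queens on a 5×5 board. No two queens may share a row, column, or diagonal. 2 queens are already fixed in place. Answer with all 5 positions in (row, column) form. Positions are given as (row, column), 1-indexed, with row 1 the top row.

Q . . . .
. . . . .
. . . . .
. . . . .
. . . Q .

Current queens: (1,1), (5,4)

Row 2: attacked by (1,1)→{1,2}; (5,4)→{1,4}. Safe: 3, 5. Place at column 3.
Row 3: attacked by (1,1)→{1,3}; (2,3)→{2,3,4}; (5,4)→{2,4}. Safe: 5. Place at column 5.
Row 4: attacked by (1,1)→{1,4}; (2,3)→{1,3,5}; (3,5)→{4,5}; (5,4)→{3,4,5}. Safe: 2. Place at column 2.
Columns [1, 3, 5, 2, 4], r−c [0, -1, -2, 2, 1], r+c [2, 5, 8, 6, 9] are all distinct, so no two queens attack.

(1,1) (2,3) (3,5) (4,2) (5,4)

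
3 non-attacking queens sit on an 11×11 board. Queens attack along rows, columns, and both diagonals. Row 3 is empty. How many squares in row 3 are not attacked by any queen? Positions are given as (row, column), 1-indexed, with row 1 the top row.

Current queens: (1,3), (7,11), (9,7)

6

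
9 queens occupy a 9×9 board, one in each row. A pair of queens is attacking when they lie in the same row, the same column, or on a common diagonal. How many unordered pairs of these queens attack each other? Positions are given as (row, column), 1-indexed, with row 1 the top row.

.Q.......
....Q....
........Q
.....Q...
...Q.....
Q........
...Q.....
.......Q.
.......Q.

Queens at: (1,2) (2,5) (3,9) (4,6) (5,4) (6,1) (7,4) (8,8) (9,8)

Same column: (5,4)–(7,4) (column 4); (8,8)–(9,8) (column 8).
Same diagonal: (2,5)–(6,1) (|2−6| = |5−1| = 4); (5,4)–(9,8) (|5−9| = |4−8| = 4).
Total attacking pairs: 4.

4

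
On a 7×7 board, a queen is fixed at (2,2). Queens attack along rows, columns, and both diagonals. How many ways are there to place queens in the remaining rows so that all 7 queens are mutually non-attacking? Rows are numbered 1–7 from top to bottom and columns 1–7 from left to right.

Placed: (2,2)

4

Branch on row 1: col 4 → 1; col 5 → 1; col 6 → 1; col 7 → 1.
Sum: 1 + 1 + 1 + 1 = 4.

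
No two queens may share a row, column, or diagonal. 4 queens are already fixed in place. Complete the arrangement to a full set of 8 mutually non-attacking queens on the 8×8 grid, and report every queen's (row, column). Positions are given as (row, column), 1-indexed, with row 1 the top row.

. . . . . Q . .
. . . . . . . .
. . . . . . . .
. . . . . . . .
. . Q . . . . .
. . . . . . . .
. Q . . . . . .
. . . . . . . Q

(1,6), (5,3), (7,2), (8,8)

Row 2: attacked by (1,6)→{5,6,7}; (5,3)→{3,6}; (7,2)→{2,7}; (8,8)→{2,8}. Safe: 1, 4. Place at column 4.
Row 3: attacked by (1,6)→{4,6,8}; (2,4)→{3,4,5}; (5,3)→{1,3,5}; (7,2)→{2,6}; (8,8)→{3,8}. Safe: 7. Place at column 7.
Row 4: attacked by (1,6)→{3,6}; (2,4)→{2,4,6}; (3,7)→{6,7,8}; (5,3)→{2,3,4}; (7,2)→{2,5}; (8,8)→{4,8}. Safe: 1. Place at column 1.
Row 6: attacked by (1,6)→{1,6}; (2,4)→{4,8}; (3,7)→{4,7}; (4,1)→{1,3}; (5,3)→{2,3,4}; (7,2)→{1,2,3}; (8,8)→{6,8}. Safe: 5. Place at column 5.
Columns [6, 4, 7, 1, 3, 5, 2, 8], r−c [-5, -2, -4, 3, 2, 1, 5, 0], r+c [7, 6, 10, 5, 8, 11, 9, 16] are all distinct, so no two queens attack.

(1,6) (2,4) (3,7) (4,1) (5,3) (6,5) (7,2) (8,8)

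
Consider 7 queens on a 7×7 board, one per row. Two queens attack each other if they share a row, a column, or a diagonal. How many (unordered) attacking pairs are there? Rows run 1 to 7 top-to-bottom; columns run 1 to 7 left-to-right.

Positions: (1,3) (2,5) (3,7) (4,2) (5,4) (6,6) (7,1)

0

All columns are distinct and no two queens satisfy |Δrow| = |Δcol|, so no pair attacks.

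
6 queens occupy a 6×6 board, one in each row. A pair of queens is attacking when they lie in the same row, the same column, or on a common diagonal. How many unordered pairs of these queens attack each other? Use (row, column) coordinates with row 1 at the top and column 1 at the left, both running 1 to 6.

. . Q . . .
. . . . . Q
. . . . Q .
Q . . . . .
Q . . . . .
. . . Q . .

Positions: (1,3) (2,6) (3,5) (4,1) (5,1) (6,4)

3

Same column: (4,1)–(5,1) (column 1).
Same diagonal: (1,3)–(3,5) (|1−3| = |3−5| = 2); (2,6)–(3,5) (|2−3| = |6−5| = 1).
Total attacking pairs: 3.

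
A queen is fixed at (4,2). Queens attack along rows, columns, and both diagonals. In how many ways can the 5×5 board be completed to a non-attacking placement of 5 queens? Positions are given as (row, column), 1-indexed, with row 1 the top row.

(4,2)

Branch on row 1: col 1 → 1; col 3 → 1; col 4 → 0.
Sum: 1 + 1 + 0 = 2.

2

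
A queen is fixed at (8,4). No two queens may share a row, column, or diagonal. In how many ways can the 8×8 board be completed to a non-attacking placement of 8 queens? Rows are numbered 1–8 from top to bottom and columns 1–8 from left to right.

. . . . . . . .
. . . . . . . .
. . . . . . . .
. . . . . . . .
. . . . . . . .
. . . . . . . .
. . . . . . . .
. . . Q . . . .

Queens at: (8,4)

Branch on row 1: col 1 → 1; col 2 → 3; col 3 → 3; col 5 → 3; col 6 → 4; col 7 → 3; col 8 → 1.
Sum: 1 + 3 + 3 + 3 + 4 + 3 + 1 = 18.

18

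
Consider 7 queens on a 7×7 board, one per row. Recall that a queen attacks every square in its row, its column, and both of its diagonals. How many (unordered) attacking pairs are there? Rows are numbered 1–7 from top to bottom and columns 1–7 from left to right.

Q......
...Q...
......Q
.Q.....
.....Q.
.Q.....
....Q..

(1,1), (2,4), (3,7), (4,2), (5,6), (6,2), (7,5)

Same column: (4,2)–(6,2) (column 2).
Same diagonal: (2,4)–(4,2) (|2−4| = |4−2| = 2); (4,2)–(7,5) (|4−7| = |2−5| = 3).
Total attacking pairs: 3.

3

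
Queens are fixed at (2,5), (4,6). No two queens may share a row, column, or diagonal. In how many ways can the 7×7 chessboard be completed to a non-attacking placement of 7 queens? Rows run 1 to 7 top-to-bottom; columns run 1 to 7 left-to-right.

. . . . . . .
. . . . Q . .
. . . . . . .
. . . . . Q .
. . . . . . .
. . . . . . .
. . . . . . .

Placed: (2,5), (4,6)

Branch on row 1: col 1 → 1; col 2 → 0; col 7 → 0.
Sum: 1 + 0 + 0 = 1.

1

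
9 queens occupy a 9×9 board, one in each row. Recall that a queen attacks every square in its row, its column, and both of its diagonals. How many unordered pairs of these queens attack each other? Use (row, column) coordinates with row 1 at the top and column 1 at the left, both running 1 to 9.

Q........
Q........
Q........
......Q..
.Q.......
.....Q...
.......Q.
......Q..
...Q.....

7

Same column: (1,1)–(2,1) (column 1); (1,1)–(3,1) (column 1); (2,1)–(3,1) (column 1); (4,7)–(8,7) (column 7).
Same diagonal: (1,1)–(6,6) (|1−6| = |1−6| = 5); (2,1)–(8,7) (|2−8| = |1−7| = 6); (7,8)–(8,7) (|7−8| = |8−7| = 1).
Total attacking pairs: 7.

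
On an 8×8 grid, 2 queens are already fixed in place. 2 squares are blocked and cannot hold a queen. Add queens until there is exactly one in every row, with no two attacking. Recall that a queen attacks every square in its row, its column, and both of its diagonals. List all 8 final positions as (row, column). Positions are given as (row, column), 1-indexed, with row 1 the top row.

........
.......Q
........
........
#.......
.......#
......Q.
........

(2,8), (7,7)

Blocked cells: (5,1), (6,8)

(1,4) (2,8) (3,1) (4,3) (5,6) (6,2) (7,7) (8,5)

Row 1: attacked by (2,8)→{7,8}; (7,7)→{1,7}. Safe: 2, 3, 4, 5, 6. Place at column 4.
Row 3: attacked by (1,4)→{2,4,6}; (2,8)→{7,8}; (7,7)→{3,7}. Safe: 1, 5. Place at column 1.
Row 4: attacked by (1,4)→{1,4,7}; (2,8)→{6,8}; (3,1)→{1,2}; (7,7)→{4,7}. Safe: 3, 5. Place at column 3.
Row 5: attacked by (1,4)→{4,8}; (2,8)→{5,8}; (3,1)→{1,3}; (4,3)→{2,3,4}; (7,7)→{5,7}. Blocked: 1. Safe: 6. Place at column 6.
Row 6: attacked by (1,4)→{4}; (2,8)→{4,8}; (3,1)→{1,4}; (4,3)→{1,3,5}; (5,6)→{5,6,7}; (7,7)→{6,7,8}. Blocked: 8. Safe: 2. Place at column 2.
Row 8: attacked by (1,4)→{4}; (2,8)→{2,8}; (3,1)→{1,6}; (4,3)→{3,7}; (5,6)→{3,6}; (6,2)→{2,4}; (7,7)→{6,7,8}. Safe: 5. Place at column 5.
Columns [4, 8, 1, 3, 6, 2, 7, 5], r−c [-3, -6, 2, 1, -1, 4, 0, 3], r+c [5, 10, 4, 7, 11, 8, 14, 13] are all distinct, so no two queens attack.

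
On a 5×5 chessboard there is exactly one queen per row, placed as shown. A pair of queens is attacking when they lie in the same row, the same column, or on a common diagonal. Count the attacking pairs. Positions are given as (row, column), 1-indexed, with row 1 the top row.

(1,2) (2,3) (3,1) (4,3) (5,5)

2

Same column: (2,3)–(4,3) (column 3).
Same diagonal: (1,2)–(2,3) (|1−2| = |2−3| = 1).
Total attacking pairs: 2.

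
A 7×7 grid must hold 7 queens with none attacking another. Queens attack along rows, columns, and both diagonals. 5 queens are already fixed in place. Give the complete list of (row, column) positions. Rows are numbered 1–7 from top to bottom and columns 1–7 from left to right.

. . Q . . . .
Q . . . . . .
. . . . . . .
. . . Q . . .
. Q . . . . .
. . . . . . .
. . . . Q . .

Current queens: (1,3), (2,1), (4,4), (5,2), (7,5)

(1,3) (2,1) (3,6) (4,4) (5,2) (6,7) (7,5)

Row 3: attacked by (1,3)→{1,3,5}; (2,1)→{1,2}; (4,4)→{3,4,5}; (5,2)→{2,4}; (7,5)→{1,5}. Safe: 6, 7. Place at column 6.
Row 6: attacked by (1,3)→{3}; (2,1)→{1,5}; (3,6)→{3,6}; (4,4)→{2,4,6}; (5,2)→{1,2,3}; (7,5)→{4,5,6}. Safe: 7. Place at column 7.
Columns [3, 1, 6, 4, 2, 7, 5], r−c [-2, 1, -3, 0, 3, -1, 2], r+c [4, 3, 9, 8, 7, 13, 12] are all distinct, so no two queens attack.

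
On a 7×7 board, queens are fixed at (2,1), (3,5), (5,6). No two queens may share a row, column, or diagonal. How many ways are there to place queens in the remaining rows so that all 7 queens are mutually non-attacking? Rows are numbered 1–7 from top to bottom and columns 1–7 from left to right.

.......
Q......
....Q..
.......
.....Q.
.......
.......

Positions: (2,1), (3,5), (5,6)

1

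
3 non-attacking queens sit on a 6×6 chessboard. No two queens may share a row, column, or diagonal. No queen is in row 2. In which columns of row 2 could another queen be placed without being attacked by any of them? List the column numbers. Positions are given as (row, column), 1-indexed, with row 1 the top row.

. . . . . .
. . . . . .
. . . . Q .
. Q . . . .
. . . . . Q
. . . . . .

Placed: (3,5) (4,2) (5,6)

(3,5) attacks row 2 at column 5 and diagonals 4, 6.
(4,2) attacks row 2 at column 2 and diagonals 4.
(5,6) attacks row 2 at column 6 and diagonals 3.
Attacked columns: {2, 3, 4, 5, 6}. Safe: {1}.

columns 1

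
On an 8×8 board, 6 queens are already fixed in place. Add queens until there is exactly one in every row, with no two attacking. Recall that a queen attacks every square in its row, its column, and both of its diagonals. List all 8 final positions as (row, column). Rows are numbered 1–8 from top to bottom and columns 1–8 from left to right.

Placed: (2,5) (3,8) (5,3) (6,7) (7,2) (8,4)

(1,1) (2,5) (3,8) (4,6) (5,3) (6,7) (7,2) (8,4)

Row 1: attacked by (2,5)→{4,5,6}; (3,8)→{6,8}; (5,3)→{3,7}; (6,7)→{2,7}; (7,2)→{2,8}; (8,4)→{4}. Safe: 1. Place at column 1.
Row 4: attacked by (1,1)→{1,4}; (2,5)→{3,5,7}; (3,8)→{7,8}; (5,3)→{2,3,4}; (6,7)→{5,7}; (7,2)→{2,5}; (8,4)→{4,8}. Safe: 6. Place at column 6.
Columns [1, 5, 8, 6, 3, 7, 2, 4], r−c [0, -3, -5, -2, 2, -1, 5, 4], r+c [2, 7, 11, 10, 8, 13, 9, 12] are all distinct, so no two queens attack.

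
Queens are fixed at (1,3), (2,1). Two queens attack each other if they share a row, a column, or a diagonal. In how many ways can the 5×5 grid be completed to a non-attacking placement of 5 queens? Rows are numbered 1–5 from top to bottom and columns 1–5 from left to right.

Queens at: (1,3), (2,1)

1

Branch on row 3: col 4 → 1.
Sum: 1 = 1.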